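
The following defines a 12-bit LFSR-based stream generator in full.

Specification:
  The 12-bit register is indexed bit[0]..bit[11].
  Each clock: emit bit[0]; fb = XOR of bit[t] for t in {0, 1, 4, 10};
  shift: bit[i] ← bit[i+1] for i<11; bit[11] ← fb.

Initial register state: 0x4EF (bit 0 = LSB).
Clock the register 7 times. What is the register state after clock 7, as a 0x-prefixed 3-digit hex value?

0x769

reg_0 = 0x4EF
clock 1: out=1, reg = 0xA77
clock 2: out=1, reg = 0xD3B
clock 3: out=1, reg = 0x69D
clock 4: out=1, reg = 0xB4E
clock 5: out=0, reg = 0xDA7
clock 6: out=1, reg = 0xED3
clock 7: out=1, reg = 0x769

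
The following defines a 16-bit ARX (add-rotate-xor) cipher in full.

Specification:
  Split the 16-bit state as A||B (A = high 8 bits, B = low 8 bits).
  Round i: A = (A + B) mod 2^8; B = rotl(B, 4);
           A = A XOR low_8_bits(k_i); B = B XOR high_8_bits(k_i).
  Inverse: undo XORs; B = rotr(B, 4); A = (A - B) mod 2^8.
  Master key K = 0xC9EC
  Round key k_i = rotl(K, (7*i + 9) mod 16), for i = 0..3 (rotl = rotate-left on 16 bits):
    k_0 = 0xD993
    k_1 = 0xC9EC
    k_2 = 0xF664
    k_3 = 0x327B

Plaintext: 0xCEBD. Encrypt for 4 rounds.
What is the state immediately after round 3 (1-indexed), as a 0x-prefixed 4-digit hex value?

s_0 = plaintext = 0xCEBD
s_1 = Round(s_0, k_0) = 0x1802
s_2 = Round(s_1, k_1) = 0xF6E9
s_3 = Round(s_2, k_2) = 0xBB68
s_4 = Round(s_3, k_3) = 0x58B4

0xBB68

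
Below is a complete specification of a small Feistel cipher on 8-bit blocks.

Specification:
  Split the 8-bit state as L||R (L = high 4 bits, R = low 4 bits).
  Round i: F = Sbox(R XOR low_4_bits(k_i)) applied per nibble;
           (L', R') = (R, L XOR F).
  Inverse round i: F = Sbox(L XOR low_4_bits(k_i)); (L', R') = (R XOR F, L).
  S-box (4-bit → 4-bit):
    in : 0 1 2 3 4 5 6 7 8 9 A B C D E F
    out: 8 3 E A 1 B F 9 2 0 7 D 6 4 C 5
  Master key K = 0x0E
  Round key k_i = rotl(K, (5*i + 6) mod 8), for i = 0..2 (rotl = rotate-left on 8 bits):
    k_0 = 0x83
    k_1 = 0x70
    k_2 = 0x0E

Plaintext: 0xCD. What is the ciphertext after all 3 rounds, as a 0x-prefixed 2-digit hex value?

s_0 = plaintext = 0xCD
s_1 = Round(s_0, k_0) = 0xD0
s_2 = Round(s_1, k_1) = 0x05
s_3 = Round(s_2, k_2) = 0x5D

0x5D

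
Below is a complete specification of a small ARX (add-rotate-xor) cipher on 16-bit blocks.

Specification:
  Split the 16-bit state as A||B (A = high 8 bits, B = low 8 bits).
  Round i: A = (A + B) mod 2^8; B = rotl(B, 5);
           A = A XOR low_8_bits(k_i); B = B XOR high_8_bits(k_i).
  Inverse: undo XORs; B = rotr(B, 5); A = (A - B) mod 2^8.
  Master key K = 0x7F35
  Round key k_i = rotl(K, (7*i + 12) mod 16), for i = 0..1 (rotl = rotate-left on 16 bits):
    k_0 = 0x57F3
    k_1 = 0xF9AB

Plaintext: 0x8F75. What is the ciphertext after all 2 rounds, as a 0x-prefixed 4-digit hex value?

s_0 = plaintext = 0x8F75
s_1 = Round(s_0, k_0) = 0xF7F9
s_2 = Round(s_1, k_1) = 0x5BC6

0x5BC6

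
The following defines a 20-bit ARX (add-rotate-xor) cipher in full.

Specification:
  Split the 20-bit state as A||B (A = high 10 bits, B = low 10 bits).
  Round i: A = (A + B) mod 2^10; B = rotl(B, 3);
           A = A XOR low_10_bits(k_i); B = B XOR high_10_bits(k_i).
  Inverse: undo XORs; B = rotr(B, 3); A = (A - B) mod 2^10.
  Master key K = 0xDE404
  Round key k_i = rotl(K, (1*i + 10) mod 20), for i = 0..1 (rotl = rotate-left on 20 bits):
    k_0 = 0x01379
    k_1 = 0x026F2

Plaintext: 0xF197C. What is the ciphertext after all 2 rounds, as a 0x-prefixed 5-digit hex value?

s_0 = plaintext = 0xF197C
s_1 = Round(s_0, k_0) = 0x8EFE6
s_2 = Round(s_1, k_1) = 0x34F3E

0x34F3E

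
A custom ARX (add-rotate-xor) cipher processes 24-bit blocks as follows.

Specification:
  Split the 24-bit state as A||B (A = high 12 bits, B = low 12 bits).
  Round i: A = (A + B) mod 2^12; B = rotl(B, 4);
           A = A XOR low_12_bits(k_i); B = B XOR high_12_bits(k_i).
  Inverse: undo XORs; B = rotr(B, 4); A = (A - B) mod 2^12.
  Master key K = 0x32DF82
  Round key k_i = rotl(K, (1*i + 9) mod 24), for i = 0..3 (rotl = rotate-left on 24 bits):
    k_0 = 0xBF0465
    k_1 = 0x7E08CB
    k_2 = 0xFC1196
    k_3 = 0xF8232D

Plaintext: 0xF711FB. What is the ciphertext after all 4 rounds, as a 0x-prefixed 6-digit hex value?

0x6487A2

s_0 = plaintext = 0xF711FB
s_1 = Round(s_0, k_0) = 0x509441
s_2 = Round(s_1, k_1) = 0x1813F4
s_3 = Round(s_2, k_2) = 0x4E3082
s_4 = Round(s_3, k_3) = 0x6487A2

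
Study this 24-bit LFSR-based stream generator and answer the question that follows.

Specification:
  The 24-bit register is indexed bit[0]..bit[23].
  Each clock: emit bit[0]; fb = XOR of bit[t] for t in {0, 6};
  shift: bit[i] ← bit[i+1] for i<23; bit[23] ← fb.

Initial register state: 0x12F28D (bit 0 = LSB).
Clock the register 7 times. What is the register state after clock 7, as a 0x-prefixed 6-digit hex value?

reg_0 = 0x12F28D
clock 1: out=1, reg = 0x897946
clock 2: out=0, reg = 0xC4BCA3
clock 3: out=1, reg = 0xE25E51
clock 4: out=1, reg = 0x712F28
clock 5: out=0, reg = 0x389794
clock 6: out=0, reg = 0x1C4BCA
clock 7: out=0, reg = 0x8E25E5

0x8E25E5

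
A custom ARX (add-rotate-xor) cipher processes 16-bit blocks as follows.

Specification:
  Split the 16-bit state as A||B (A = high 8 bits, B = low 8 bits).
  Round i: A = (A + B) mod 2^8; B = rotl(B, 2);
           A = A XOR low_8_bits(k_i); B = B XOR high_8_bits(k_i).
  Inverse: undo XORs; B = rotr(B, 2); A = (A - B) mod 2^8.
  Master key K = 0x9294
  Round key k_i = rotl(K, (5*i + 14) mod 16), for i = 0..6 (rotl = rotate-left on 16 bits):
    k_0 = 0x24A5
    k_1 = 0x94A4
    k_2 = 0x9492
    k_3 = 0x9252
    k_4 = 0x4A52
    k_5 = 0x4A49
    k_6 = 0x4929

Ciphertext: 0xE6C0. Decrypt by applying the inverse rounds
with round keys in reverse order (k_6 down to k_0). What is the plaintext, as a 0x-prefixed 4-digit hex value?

s_0 = ciphertext = 0xE6C0
s_1 = InvRound(s_0, k_6) = 0x6D62
s_2 = InvRound(s_1, k_5) = 0x1A0A
s_3 = InvRound(s_2, k_4) = 0x3810
s_4 = InvRound(s_3, k_3) = 0xCAA0
s_5 = InvRound(s_4, k_2) = 0x4B0D
s_6 = InvRound(s_5, k_1) = 0x8966
s_7 = InvRound(s_6, k_0) = 0x9C90

0x9C90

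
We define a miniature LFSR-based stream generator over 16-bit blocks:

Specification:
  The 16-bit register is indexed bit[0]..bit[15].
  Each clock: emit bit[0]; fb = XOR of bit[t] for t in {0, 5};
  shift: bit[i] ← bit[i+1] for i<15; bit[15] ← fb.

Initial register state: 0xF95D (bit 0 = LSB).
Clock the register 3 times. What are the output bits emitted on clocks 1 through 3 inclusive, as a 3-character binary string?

reg_0 = 0xF95D
clock 1: out=1, reg = 0xFCAE
clock 2: out=0, reg = 0xFE57
clock 3: out=1, reg = 0xFF2B

101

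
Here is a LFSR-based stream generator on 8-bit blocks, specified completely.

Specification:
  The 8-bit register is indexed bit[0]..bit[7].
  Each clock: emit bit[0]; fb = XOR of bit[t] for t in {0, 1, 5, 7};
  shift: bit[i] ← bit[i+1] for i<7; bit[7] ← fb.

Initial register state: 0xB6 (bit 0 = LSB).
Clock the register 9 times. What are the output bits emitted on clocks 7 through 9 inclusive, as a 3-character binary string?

reg_0 = 0xB6
clock 1: out=0, reg = 0xDB
clock 2: out=1, reg = 0xED
clock 3: out=1, reg = 0xF6
clock 4: out=0, reg = 0xFB
clock 5: out=1, reg = 0x7D
clock 6: out=1, reg = 0x3E
clock 7: out=0, reg = 0x1F
clock 8: out=1, reg = 0x0F
clock 9: out=1, reg = 0x07

011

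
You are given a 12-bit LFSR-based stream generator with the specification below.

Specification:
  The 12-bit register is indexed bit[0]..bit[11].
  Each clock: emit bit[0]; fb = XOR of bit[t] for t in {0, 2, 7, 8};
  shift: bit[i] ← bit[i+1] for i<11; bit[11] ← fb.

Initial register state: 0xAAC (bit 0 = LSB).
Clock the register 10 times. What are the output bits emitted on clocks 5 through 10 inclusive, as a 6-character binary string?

010101

reg_0 = 0xAAC
clock 1: out=0, reg = 0x556
clock 2: out=0, reg = 0x2AB
clock 3: out=1, reg = 0x155
clock 4: out=1, reg = 0x8AA
clock 5: out=0, reg = 0xC55
clock 6: out=1, reg = 0x62A
clock 7: out=0, reg = 0x315
clock 8: out=1, reg = 0x98A
clock 9: out=0, reg = 0x4C5
clock 10: out=1, reg = 0xA62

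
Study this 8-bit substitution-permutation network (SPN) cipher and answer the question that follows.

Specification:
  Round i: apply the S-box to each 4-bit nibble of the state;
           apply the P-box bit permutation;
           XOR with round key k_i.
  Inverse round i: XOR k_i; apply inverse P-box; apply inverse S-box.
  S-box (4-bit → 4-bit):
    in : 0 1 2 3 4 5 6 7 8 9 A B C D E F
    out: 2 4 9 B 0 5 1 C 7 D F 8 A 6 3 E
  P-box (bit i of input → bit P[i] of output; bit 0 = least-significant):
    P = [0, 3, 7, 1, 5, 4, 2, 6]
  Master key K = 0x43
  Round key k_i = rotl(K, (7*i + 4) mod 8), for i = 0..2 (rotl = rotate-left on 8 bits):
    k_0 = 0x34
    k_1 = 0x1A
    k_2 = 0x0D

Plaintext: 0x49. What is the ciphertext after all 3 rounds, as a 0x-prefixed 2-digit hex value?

0x90

s_0 = plaintext = 0x49
s_1 = Round(s_0, k_0) = 0xB7
s_2 = Round(s_1, k_1) = 0xD8
s_3 = Round(s_2, k_2) = 0x90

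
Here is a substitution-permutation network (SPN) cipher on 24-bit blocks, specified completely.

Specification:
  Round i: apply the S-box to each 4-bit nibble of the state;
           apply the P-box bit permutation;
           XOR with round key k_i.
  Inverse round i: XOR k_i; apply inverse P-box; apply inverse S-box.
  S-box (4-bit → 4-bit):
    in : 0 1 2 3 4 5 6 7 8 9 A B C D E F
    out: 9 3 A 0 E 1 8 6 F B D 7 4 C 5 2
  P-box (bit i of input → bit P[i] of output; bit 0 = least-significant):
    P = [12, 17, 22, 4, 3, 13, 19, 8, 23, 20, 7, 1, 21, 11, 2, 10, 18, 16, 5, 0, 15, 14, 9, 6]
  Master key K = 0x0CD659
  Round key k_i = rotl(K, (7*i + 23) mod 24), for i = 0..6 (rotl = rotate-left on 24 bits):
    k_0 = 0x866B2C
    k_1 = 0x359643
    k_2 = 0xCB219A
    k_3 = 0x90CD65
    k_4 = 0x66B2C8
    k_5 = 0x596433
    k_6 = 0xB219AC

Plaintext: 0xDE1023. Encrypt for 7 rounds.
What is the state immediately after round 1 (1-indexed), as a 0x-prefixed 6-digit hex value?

s_0 = plaintext = 0xDE1023
s_1 = Round(s_0, k_0) = 0x22404E
s_2 = Round(s_1, k_1) = 0xFCEB04
s_3 = Round(s_2, k_2) = 0x396026
s_4 = Round(s_3, k_3) = 0x15E876
s_5 = Round(s_4, k_4) = 0xDA525E
s_6 = Round(s_5, k_5) = 0x2D7658
s_7 = Round(s_6, k_6) = 0xF041D3

0x22404E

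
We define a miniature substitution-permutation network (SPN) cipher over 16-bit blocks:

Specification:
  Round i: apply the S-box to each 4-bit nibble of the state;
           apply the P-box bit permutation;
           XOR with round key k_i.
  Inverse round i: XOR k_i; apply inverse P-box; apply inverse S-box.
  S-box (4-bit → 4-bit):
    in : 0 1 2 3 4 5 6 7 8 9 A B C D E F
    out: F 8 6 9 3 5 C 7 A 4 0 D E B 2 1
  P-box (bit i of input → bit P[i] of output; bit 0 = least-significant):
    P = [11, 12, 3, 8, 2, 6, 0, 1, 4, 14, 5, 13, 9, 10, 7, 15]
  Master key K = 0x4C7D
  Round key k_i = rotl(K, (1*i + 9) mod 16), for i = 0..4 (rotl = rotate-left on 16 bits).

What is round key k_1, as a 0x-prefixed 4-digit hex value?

0xF531

K = 0x4C7D
k_0 = rotl(K, (1*0+9) mod 16) = rotl(K, 9) = 0xFA98
k_1 = rotl(K, (1*1+9) mod 16) = rotl(K, 10) = 0xF531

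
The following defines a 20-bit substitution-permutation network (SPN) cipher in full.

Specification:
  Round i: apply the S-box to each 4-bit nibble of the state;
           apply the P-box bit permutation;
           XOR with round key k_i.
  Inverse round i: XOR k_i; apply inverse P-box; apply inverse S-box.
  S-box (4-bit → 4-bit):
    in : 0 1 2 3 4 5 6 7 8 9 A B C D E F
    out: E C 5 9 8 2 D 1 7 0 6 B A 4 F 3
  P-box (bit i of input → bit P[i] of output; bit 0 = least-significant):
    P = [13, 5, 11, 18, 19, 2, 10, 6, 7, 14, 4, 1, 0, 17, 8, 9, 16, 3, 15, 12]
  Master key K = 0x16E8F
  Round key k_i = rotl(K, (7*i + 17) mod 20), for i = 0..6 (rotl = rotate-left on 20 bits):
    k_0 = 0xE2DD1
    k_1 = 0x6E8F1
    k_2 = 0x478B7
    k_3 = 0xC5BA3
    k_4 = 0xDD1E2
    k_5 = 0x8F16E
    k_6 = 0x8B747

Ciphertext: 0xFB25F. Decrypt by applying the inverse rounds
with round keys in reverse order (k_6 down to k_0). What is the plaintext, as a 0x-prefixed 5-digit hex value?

s_0 = ciphertext = 0xFB25F
s_1 = InvRound(s_0, k_6) = 0xFADD4
s_2 = InvRound(s_1, k_5) = 0xB5ED0
s_3 = InvRound(s_2, k_4) = 0xD01D0
s_4 = InvRound(s_3, k_3) = 0x3304A
s_5 = InvRound(s_4, k_2) = 0xFF8C0
s_6 = InvRound(s_5, k_1) = 0x37D75
s_7 = InvRound(s_6, k_0) = 0x39FFC

0x39FFC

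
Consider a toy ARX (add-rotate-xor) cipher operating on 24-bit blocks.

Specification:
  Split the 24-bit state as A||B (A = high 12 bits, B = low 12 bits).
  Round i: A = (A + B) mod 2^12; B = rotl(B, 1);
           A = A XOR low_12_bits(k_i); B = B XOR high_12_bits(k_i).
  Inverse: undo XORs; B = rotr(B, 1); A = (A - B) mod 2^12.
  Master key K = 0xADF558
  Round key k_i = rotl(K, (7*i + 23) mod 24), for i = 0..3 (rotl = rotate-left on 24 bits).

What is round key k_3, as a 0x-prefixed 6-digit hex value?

K = 0xADF558
k_0 = rotl(K, (7*0+23) mod 24) = rotl(K, 23) = 0x56FAAC
k_1 = rotl(K, (7*1+23) mod 24) = rotl(K, 6) = 0x7D562B
k_2 = rotl(K, (7*2+23) mod 24) = rotl(K, 13) = 0xAB15BE
k_3 = rotl(K, (7*3+23) mod 24) = rotl(K, 20) = 0x8ADF55

0x8ADF55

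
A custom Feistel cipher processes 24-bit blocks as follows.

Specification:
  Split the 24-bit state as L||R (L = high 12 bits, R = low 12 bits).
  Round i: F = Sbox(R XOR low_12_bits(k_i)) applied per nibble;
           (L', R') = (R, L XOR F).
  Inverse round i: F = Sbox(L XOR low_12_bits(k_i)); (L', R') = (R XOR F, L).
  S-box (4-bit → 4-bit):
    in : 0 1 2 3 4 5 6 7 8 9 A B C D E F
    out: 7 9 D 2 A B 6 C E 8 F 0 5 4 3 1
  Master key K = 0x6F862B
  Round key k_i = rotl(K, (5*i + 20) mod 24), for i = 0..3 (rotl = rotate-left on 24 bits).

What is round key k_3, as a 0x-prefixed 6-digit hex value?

K = 0x6F862B
k_0 = rotl(K, (5*0+20) mod 24) = rotl(K, 20) = 0xB6F862
k_1 = rotl(K, (5*1+20) mod 24) = rotl(K, 1) = 0xDF0C56
k_2 = rotl(K, (5*2+20) mod 24) = rotl(K, 6) = 0xE18ADB
k_3 = rotl(K, (5*3+20) mod 24) = rotl(K, 11) = 0x315B7C

0x315B7C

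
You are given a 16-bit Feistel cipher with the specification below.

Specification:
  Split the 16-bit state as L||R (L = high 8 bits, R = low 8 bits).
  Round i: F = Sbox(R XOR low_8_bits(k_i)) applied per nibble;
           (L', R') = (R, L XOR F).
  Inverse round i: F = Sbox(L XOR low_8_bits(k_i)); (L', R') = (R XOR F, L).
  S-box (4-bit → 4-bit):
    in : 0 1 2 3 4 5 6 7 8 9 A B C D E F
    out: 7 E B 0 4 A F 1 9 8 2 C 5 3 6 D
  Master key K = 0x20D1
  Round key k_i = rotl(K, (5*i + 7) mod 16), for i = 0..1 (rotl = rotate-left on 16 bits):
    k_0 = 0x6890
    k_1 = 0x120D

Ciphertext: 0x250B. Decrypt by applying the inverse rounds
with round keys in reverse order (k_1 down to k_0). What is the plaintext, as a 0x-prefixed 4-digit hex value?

0x9EB2

s_0 = ciphertext = 0x250B
s_1 = InvRound(s_0, k_1) = 0xB225
s_2 = InvRound(s_1, k_0) = 0x9EB2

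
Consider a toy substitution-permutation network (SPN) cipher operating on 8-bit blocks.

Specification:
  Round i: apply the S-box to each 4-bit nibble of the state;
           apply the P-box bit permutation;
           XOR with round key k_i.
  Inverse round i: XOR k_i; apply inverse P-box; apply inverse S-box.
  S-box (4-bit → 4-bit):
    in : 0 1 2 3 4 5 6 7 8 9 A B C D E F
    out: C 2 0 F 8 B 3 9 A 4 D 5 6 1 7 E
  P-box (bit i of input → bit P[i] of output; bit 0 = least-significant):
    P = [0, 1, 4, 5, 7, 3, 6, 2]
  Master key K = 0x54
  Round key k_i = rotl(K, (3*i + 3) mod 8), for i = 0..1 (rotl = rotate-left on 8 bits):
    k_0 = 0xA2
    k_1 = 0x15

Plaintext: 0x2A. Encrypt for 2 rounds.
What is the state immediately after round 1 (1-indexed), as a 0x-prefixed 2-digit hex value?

s_0 = plaintext = 0x2A
s_1 = Round(s_0, k_0) = 0x93
s_2 = Round(s_1, k_1) = 0x66

0x93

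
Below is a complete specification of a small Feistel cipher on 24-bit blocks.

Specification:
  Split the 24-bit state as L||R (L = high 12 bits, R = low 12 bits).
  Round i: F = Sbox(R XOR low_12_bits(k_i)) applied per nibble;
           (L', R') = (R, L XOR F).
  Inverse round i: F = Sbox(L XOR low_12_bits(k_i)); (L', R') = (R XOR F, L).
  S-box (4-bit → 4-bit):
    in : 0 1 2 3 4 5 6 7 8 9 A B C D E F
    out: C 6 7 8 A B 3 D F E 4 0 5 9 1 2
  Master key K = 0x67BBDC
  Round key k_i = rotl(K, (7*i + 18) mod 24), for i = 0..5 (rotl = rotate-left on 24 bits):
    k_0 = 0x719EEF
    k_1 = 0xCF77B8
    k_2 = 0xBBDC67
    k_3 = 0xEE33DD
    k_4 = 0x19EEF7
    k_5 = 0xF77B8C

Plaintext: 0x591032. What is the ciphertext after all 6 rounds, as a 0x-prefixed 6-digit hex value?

s_0 = plaintext = 0x591032
s_1 = Round(s_0, k_0) = 0x032408
s_2 = Round(s_1, k_1) = 0x40883E
s_3 = Round(s_2, k_2) = 0x83EEB6
s_4 = Round(s_3, k_3) = 0xEB610E
s_5 = Round(s_4, k_4) = 0x10EC98
s_6 = Round(s_5, k_5) = 0xC98C64

0xC98C64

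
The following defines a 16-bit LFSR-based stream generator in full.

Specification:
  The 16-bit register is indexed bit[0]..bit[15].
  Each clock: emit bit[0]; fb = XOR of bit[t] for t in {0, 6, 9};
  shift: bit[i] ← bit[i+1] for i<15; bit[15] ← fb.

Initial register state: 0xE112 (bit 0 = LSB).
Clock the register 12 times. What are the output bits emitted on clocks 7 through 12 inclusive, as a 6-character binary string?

001000

reg_0 = 0xE112
clock 1: out=0, reg = 0x7089
clock 2: out=1, reg = 0xB844
clock 3: out=0, reg = 0xDC22
clock 4: out=0, reg = 0x6E11
clock 5: out=1, reg = 0x3708
clock 6: out=0, reg = 0x9B84
clock 7: out=0, reg = 0xCDC2
clock 8: out=0, reg = 0xE6E1
clock 9: out=1, reg = 0xF370
clock 10: out=0, reg = 0x79B8
clock 11: out=0, reg = 0x3CDC
clock 12: out=0, reg = 0x9E6E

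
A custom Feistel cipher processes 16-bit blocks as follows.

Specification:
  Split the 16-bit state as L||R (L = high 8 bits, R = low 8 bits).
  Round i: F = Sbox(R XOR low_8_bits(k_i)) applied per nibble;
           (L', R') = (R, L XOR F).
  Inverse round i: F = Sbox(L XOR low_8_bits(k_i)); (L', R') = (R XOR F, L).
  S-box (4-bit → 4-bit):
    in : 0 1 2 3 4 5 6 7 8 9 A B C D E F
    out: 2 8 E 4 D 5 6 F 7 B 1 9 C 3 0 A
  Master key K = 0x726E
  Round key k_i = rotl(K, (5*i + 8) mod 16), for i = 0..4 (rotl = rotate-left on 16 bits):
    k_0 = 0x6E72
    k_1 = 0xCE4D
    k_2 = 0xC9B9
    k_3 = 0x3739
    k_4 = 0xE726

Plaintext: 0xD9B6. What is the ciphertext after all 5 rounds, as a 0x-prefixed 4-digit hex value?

0x1F02

s_0 = plaintext = 0xD9B6
s_1 = Round(s_0, k_0) = 0xB614
s_2 = Round(s_1, k_1) = 0x14ED
s_3 = Round(s_2, k_2) = 0xED49
s_4 = Round(s_3, k_3) = 0x491F
s_5 = Round(s_4, k_4) = 0x1F02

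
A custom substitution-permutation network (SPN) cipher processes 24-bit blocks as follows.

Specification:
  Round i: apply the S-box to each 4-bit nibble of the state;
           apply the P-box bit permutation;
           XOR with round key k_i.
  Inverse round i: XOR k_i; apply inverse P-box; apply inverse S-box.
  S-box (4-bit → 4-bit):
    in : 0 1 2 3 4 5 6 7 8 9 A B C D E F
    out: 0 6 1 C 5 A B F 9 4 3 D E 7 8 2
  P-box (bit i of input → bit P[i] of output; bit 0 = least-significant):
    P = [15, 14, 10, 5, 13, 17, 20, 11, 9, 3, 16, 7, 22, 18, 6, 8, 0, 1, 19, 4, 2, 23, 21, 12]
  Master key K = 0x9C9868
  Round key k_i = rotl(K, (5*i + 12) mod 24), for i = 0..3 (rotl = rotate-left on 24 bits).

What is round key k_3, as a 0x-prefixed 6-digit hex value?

K = 0x9C9868
k_0 = rotl(K, (5*0+12) mod 24) = rotl(K, 12) = 0x8689C9
k_1 = rotl(K, (5*1+12) mod 24) = rotl(K, 17) = 0xD13930
k_2 = rotl(K, (5*2+12) mod 24) = rotl(K, 22) = 0x27261A
k_3 = rotl(K, (5*3+12) mod 24) = rotl(K, 3) = 0xE4C344

0xE4C344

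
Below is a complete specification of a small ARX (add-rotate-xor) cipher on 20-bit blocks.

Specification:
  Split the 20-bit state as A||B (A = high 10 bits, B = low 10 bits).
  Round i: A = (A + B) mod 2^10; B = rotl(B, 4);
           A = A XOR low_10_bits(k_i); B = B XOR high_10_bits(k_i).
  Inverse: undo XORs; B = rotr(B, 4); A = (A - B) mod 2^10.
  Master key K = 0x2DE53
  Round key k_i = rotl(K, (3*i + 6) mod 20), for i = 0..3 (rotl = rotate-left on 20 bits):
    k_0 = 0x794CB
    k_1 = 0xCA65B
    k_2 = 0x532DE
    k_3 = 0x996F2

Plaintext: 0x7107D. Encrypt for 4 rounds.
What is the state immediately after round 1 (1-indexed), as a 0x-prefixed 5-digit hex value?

0xA2A34

s_0 = plaintext = 0x7107D
s_1 = Round(s_0, k_0) = 0xA2A34
s_2 = Round(s_1, k_1) = 0xB9461
s_3 = Round(s_2, k_2) = 0x6635D
s_4 = Round(s_3, k_3) = 0x81FB8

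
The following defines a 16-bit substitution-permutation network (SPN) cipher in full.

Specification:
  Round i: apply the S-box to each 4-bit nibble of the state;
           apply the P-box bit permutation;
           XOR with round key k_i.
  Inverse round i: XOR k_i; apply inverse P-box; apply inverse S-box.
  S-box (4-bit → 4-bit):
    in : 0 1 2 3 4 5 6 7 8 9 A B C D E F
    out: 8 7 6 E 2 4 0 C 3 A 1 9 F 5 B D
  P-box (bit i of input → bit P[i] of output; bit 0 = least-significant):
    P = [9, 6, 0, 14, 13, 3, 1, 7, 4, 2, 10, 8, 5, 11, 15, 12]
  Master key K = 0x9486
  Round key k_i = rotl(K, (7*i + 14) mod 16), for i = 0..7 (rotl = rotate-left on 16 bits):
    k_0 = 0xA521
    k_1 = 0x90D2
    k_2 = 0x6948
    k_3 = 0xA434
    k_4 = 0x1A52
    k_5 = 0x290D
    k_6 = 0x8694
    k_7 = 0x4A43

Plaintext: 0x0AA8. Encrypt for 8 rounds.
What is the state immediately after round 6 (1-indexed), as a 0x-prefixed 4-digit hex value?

s_0 = plaintext = 0x0AA8
s_1 = Round(s_0, k_0) = 0x9771
s_2 = Round(s_1, k_1) = 0x8F11
s_3 = Round(s_2, k_2) = 0x4633
s_4 = Round(s_3, k_3) = 0xECFF
s_5 = Round(s_4, k_4) = 0x65E5
s_6 = Round(s_5, k_5) = 0x0D84
s_7 = Round(s_6, k_6) = 0xB2CC
s_8 = Round(s_7, k_7) = 0x3CAC

0x0D84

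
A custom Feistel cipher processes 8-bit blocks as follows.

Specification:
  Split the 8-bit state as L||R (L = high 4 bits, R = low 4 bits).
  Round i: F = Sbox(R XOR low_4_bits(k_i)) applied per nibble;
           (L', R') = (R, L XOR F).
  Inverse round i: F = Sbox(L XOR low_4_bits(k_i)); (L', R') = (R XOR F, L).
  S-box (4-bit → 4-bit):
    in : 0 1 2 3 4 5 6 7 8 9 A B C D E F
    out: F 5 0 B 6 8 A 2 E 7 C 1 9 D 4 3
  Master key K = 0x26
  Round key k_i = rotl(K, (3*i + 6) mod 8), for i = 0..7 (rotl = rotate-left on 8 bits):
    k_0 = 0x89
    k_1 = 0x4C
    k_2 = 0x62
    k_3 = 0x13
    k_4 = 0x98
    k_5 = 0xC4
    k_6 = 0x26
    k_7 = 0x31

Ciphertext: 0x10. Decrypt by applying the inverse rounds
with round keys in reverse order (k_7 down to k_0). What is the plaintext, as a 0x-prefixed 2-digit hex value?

0xFC

s_0 = ciphertext = 0x10
s_1 = InvRound(s_0, k_7) = 0xF1
s_2 = InvRound(s_1, k_6) = 0x6F
s_3 = InvRound(s_2, k_5) = 0xF6
s_4 = InvRound(s_3, k_4) = 0x4F
s_5 = InvRound(s_4, k_3) = 0xD4
s_6 = InvRound(s_5, k_2) = 0x7D
s_7 = InvRound(s_6, k_1) = 0xC7
s_8 = InvRound(s_7, k_0) = 0xFC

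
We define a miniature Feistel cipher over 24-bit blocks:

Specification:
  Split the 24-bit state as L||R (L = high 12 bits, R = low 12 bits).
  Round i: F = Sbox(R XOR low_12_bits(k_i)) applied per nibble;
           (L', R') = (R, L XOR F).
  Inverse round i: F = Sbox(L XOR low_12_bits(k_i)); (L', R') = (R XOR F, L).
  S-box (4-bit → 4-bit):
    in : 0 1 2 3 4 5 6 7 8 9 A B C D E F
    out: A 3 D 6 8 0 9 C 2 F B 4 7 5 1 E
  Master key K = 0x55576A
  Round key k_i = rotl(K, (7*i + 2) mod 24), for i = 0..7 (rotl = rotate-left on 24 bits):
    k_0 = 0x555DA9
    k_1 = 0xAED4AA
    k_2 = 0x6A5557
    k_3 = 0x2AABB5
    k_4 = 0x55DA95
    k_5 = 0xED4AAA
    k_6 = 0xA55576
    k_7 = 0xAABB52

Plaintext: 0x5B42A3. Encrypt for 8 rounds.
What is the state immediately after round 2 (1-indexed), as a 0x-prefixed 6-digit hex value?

0xB1FCE3

s_0 = plaintext = 0x5B42A3
s_1 = Round(s_0, k_0) = 0x2A3B1F
s_2 = Round(s_1, k_1) = 0xB1FCE3
s_3 = Round(s_2, k_2) = 0xCE3457
s_4 = Round(s_3, k_3) = 0x4572FE
s_5 = Round(s_4, k_4) = 0x2FE6C3
s_6 = Round(s_5, k_5) = 0x6C3561
s_7 = Round(s_6, k_6) = 0x561CFF
s_8 = Round(s_7, k_7) = 0xCFF9D4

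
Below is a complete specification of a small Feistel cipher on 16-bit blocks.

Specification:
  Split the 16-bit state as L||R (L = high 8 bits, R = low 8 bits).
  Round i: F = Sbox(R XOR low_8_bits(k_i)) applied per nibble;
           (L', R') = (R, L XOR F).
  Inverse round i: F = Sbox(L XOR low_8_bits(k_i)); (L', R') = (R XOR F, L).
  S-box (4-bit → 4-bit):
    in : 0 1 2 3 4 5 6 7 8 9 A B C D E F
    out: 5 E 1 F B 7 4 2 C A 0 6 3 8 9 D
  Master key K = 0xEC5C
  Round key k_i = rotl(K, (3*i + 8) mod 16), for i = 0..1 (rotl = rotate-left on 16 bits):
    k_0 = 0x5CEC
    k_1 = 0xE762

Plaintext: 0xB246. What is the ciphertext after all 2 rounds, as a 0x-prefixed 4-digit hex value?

0xB2C3

s_0 = plaintext = 0xB246
s_1 = Round(s_0, k_0) = 0x46B2
s_2 = Round(s_1, k_1) = 0xB2C3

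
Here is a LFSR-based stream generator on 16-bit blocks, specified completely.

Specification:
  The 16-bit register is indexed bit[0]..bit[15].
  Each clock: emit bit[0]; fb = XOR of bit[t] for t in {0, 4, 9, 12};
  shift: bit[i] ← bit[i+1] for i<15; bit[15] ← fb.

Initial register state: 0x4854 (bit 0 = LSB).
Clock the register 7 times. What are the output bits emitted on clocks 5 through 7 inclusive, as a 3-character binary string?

101

reg_0 = 0x4854
clock 1: out=0, reg = 0xA42A
clock 2: out=0, reg = 0x5215
clock 3: out=1, reg = 0x290A
clock 4: out=0, reg = 0x1485
clock 5: out=1, reg = 0x0A42
clock 6: out=0, reg = 0x8521
clock 7: out=1, reg = 0xC290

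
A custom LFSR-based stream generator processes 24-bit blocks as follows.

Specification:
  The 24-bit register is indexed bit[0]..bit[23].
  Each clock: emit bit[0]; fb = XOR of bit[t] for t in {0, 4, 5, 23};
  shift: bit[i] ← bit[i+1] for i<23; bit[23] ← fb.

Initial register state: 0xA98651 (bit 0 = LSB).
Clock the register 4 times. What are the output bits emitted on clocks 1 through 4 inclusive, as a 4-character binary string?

1000

reg_0 = 0xA98651
clock 1: out=1, reg = 0xD4C328
clock 2: out=0, reg = 0x6A6194
clock 3: out=0, reg = 0xB530CA
clock 4: out=0, reg = 0xDA9865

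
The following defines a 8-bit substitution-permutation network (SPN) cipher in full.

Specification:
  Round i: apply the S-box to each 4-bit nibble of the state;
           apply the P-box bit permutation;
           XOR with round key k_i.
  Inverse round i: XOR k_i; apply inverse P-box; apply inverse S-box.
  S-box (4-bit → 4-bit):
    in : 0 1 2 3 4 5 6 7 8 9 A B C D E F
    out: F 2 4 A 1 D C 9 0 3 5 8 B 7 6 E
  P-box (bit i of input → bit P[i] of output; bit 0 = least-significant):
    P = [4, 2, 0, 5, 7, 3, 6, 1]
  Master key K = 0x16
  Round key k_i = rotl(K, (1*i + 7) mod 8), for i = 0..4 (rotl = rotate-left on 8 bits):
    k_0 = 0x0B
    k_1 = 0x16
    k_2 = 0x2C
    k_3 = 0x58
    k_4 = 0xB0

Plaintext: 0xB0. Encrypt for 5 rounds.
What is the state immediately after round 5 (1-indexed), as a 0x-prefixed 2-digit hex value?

s_0 = plaintext = 0xB0
s_1 = Round(s_0, k_0) = 0x3C
s_2 = Round(s_1, k_1) = 0x28
s_3 = Round(s_2, k_2) = 0x6C
s_4 = Round(s_3, k_3) = 0x2E
s_5 = Round(s_4, k_4) = 0xF5

0xF5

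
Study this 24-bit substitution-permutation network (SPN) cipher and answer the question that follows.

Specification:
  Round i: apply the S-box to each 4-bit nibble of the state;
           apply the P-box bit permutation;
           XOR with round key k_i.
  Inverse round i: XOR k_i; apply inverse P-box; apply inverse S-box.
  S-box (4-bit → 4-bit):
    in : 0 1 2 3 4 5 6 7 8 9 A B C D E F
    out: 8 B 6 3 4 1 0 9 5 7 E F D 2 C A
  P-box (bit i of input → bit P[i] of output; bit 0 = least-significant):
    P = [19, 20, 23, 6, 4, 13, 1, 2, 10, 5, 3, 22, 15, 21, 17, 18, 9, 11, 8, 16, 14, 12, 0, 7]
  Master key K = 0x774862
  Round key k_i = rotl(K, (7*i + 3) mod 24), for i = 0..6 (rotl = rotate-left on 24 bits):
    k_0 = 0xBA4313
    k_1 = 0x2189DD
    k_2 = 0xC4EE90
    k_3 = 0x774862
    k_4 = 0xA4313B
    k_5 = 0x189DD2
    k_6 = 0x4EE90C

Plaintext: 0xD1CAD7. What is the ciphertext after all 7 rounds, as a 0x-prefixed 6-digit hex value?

0xD771F2

s_0 = plaintext = 0xD1CAD7
s_1 = Round(s_0, k_0) = 0xF5F97B
s_2 = Round(s_1, k_1) = 0x9D9F21
s_3 = Round(s_2, k_2) = 0xBE16F3
s_4 = Round(s_3, k_3) = 0x4AB9E7
s_5 = Round(s_4, k_4) = 0x8BBC54
s_6 = Round(s_5, k_5) = 0xFF52CB
s_7 = Round(s_6, k_6) = 0xD771F2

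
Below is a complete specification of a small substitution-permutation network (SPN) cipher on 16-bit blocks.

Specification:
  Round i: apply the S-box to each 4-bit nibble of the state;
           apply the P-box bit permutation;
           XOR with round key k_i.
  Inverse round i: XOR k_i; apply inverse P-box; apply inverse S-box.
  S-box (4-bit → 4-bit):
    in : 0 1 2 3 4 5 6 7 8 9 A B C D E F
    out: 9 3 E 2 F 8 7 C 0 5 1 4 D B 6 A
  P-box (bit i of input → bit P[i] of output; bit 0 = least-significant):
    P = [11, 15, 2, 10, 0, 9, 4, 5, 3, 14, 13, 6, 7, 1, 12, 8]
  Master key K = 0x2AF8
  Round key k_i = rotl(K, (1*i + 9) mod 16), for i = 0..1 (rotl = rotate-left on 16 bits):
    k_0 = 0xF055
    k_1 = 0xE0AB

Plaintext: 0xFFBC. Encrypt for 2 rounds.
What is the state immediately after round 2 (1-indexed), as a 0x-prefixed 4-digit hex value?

0x30C2

s_0 = plaintext = 0xFFBC
s_1 = Round(s_0, k_0) = 0xBD03
s_2 = Round(s_1, k_1) = 0x30C2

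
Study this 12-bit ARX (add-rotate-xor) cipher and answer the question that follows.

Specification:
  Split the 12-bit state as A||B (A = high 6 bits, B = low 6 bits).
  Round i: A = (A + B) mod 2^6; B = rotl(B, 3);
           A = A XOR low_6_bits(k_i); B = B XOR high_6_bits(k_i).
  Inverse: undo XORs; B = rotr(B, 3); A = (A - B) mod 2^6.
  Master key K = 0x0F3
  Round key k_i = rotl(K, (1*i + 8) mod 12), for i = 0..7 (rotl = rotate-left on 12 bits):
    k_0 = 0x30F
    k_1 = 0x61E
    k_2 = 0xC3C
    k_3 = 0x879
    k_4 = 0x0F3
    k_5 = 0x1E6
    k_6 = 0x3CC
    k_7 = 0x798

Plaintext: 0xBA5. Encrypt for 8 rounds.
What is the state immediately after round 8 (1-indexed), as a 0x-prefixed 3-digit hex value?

0xE43

s_0 = plaintext = 0xBA5
s_1 = Round(s_0, k_0) = 0x720
s_2 = Round(s_1, k_1) = 0x89C
s_3 = Round(s_2, k_2) = 0x093
s_4 = Round(s_3, k_3) = 0xB3B
s_5 = Round(s_4, k_4) = 0x51C
s_6 = Round(s_5, k_5) = 0x5A4
s_7 = Round(s_6, k_6) = 0xDAB
s_8 = Round(s_7, k_7) = 0xE43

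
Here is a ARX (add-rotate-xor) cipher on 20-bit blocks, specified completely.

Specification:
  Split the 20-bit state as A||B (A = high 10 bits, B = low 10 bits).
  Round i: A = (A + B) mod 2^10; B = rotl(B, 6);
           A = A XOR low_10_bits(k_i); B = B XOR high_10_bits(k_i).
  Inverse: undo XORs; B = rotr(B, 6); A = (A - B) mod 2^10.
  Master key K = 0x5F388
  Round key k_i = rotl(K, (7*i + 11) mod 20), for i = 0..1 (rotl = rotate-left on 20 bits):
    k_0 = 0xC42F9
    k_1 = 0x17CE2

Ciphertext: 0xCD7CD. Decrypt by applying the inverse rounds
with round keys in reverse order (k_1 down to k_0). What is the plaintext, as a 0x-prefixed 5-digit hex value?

0x1A3E8

s_0 = ciphertext = 0xCD7CD
s_1 = InvRound(s_0, k_1) = 0xAA52E
s_2 = InvRound(s_1, k_0) = 0x1A3E8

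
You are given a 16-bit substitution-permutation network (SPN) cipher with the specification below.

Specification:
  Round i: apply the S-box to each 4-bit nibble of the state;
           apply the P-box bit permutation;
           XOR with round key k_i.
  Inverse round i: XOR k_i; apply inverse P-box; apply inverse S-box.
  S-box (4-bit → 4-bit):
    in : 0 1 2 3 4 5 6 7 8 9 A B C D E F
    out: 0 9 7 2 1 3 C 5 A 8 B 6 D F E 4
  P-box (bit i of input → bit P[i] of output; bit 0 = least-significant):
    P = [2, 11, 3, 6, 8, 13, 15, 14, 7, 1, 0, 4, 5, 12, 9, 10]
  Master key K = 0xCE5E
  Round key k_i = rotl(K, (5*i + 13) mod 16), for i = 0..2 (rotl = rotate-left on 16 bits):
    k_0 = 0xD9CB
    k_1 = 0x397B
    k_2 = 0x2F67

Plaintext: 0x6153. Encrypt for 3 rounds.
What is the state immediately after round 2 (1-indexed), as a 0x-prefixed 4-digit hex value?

s_0 = plaintext = 0x6153
s_1 = Round(s_0, k_0) = 0xF65B
s_2 = Round(s_1, k_1) = 0x1262
s_3 = Round(s_2, k_2) = 0xE3C8

0x1262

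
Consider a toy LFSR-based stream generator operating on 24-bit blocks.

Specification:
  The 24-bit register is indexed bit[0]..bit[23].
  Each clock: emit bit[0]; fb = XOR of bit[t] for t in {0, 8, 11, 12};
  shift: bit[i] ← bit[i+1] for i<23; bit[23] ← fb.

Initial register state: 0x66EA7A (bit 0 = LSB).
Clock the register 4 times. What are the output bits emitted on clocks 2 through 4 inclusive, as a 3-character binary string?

reg_0 = 0x66EA7A
clock 1: out=0, reg = 0xB3753D
clock 2: out=1, reg = 0xD9BA9E
clock 3: out=0, reg = 0x6CDD4F
clock 4: out=1, reg = 0x366EA7

101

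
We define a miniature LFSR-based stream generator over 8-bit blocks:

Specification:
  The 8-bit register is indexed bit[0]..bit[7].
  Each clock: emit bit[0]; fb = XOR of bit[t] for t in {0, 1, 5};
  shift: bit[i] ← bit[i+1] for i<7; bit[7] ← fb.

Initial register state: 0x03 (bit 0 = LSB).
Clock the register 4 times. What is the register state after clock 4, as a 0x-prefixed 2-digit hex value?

reg_0 = 0x03
clock 1: out=1, reg = 0x01
clock 2: out=1, reg = 0x80
clock 3: out=0, reg = 0x40
clock 4: out=0, reg = 0x20

0x20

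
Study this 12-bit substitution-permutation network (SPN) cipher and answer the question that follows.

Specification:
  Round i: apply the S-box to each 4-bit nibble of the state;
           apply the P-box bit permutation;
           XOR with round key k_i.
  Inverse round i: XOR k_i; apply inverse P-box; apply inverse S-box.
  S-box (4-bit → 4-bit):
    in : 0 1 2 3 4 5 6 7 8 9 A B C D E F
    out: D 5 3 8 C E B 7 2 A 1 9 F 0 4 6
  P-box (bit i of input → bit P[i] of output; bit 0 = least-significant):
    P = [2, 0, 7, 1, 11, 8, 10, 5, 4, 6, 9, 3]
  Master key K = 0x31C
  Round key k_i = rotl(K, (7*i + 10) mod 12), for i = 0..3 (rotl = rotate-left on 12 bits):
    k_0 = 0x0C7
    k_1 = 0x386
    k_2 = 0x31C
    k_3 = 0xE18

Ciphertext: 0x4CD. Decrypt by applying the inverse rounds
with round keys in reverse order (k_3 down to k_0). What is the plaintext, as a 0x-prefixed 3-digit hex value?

0x8B3

s_0 = ciphertext = 0x4CD
s_1 = InvRound(s_0, k_3) = 0x7A7
s_2 = InvRound(s_1, k_2) = 0xB45
s_3 = InvRound(s_2, k_1) = 0x8A5
s_4 = InvRound(s_3, k_0) = 0x8B3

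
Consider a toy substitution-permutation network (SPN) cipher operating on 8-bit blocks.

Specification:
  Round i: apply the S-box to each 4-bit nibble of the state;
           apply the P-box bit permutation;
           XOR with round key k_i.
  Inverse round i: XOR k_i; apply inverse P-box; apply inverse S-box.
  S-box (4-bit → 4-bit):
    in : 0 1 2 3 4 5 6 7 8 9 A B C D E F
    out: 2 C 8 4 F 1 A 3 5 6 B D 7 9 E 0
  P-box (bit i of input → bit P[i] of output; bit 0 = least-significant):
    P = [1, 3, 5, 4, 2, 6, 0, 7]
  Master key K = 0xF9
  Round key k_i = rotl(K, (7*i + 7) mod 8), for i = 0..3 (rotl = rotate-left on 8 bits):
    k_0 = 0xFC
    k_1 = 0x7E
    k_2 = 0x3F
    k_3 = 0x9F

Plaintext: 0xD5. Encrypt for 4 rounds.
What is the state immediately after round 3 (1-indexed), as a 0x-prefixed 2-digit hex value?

0xB7

s_0 = plaintext = 0xD5
s_1 = Round(s_0, k_0) = 0x7A
s_2 = Round(s_1, k_1) = 0x20
s_3 = Round(s_2, k_2) = 0xB7
s_4 = Round(s_3, k_3) = 0x10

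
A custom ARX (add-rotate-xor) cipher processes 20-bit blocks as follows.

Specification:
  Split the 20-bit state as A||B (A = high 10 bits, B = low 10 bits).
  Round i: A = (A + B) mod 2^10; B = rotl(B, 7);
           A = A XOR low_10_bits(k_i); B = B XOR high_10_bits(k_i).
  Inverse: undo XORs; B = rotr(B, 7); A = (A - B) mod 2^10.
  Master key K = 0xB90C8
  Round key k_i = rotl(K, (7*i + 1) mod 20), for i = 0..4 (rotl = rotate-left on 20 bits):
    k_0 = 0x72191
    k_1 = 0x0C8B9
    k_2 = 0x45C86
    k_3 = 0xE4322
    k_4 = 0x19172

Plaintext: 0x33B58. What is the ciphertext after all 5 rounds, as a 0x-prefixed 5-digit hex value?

0xBEA6E

s_0 = plaintext = 0x33B58
s_1 = Round(s_0, k_0) = 0x6DDA3
s_2 = Round(s_1, k_1) = 0xF8D86
s_3 = Round(s_2, k_2) = 0x7BE27
s_4 = Round(s_3, k_3) = 0xCD054
s_5 = Round(s_4, k_4) = 0xBEA6E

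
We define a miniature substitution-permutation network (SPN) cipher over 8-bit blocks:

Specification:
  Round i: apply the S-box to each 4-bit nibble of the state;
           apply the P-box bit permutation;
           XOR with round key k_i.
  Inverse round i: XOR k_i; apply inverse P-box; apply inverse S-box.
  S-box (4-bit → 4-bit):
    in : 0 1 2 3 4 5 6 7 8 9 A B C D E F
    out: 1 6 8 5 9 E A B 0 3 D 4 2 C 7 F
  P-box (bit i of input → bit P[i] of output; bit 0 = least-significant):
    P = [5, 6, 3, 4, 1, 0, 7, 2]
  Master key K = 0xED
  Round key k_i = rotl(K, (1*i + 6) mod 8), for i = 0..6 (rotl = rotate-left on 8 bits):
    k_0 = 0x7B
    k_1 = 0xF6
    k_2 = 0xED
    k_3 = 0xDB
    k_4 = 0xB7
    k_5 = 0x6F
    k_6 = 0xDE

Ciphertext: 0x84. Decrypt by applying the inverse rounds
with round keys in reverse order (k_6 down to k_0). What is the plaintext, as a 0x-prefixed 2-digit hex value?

0x09

s_0 = ciphertext = 0x84
s_1 = InvRound(s_0, k_6) = 0x05
s_2 = InvRound(s_1, k_5) = 0x0E
s_3 = InvRound(s_2, k_4) = 0x1A
s_4 = InvRound(s_3, k_3) = 0x1C
s_5 = InvRound(s_4, k_2) = 0x17
s_6 = InvRound(s_5, k_1) = 0x19
s_7 = InvRound(s_6, k_0) = 0x09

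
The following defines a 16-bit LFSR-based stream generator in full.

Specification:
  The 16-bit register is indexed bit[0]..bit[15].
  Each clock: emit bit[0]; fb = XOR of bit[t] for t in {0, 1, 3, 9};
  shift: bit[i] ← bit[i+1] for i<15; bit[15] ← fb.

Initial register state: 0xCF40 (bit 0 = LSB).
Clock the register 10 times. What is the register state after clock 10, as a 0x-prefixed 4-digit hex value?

0xBBF3

reg_0 = 0xCF40
clock 1: out=0, reg = 0xE7A0
clock 2: out=0, reg = 0xF3D0
clock 3: out=0, reg = 0xF9E8
clock 4: out=0, reg = 0xFCF4
clock 5: out=0, reg = 0x7E7A
clock 6: out=0, reg = 0xBF3D
clock 7: out=1, reg = 0xDF9E
clock 8: out=0, reg = 0xEFCF
clock 9: out=1, reg = 0x77E7
clock 10: out=1, reg = 0xBBF3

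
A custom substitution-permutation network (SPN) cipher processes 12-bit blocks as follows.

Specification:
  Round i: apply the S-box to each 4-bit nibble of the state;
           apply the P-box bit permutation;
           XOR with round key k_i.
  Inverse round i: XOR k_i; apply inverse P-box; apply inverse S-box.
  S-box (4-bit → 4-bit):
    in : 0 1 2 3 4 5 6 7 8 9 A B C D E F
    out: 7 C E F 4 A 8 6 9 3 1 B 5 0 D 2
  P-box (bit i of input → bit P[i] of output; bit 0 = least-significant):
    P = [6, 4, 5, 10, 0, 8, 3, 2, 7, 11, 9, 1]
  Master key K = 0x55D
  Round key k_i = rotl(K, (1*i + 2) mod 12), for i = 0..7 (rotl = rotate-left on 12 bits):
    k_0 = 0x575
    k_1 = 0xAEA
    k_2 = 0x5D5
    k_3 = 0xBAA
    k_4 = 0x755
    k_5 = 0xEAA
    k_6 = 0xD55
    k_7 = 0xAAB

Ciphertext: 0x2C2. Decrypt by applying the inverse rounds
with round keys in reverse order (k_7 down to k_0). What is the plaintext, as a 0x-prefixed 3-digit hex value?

s_0 = ciphertext = 0x2C2
s_1 = InvRound(s_0, k_7) = 0xFCC
s_2 = InvRound(s_1, k_6) = 0xCCF
s_3 = InvRound(s_2, k_5) = 0x48C
s_4 = InvRound(s_3, k_4) = 0xC09
s_5 = InvRound(s_4, k_3) = 0xE91
s_6 = InvRound(s_5, k_2) = 0x75A
s_7 = InvRound(s_6, k_1) = 0x9F2
s_8 = InvRound(s_7, k_0) = 0xB86

0xB86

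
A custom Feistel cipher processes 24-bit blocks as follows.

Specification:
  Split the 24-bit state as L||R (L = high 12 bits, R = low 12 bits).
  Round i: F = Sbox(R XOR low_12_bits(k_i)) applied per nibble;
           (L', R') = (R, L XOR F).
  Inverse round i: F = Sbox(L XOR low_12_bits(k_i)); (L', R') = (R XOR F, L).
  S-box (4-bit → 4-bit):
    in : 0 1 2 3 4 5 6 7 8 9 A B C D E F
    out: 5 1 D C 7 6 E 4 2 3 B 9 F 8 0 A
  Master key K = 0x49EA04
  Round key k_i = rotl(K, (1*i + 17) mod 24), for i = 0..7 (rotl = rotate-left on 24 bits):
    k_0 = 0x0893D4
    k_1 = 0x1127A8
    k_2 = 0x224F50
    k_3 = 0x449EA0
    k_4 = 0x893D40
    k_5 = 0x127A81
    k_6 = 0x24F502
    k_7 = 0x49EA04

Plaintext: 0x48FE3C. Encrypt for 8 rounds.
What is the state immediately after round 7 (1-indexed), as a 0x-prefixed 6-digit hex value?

0x2110CD

s_0 = plaintext = 0x48FE3C
s_1 = Round(s_0, k_0) = 0xE3CC8D
s_2 = Round(s_1, k_1) = 0xC8D7EA
s_3 = Round(s_2, k_2) = 0x7EAE16
s_4 = Round(s_3, k_3) = 0xE16274
s_5 = Round(s_4, k_4) = 0x2744D1
s_6 = Round(s_5, k_5) = 0x4D1211
s_7 = Round(s_6, k_6) = 0x2110CD
s_8 = Round(s_7, k_7) = 0x0CD9E2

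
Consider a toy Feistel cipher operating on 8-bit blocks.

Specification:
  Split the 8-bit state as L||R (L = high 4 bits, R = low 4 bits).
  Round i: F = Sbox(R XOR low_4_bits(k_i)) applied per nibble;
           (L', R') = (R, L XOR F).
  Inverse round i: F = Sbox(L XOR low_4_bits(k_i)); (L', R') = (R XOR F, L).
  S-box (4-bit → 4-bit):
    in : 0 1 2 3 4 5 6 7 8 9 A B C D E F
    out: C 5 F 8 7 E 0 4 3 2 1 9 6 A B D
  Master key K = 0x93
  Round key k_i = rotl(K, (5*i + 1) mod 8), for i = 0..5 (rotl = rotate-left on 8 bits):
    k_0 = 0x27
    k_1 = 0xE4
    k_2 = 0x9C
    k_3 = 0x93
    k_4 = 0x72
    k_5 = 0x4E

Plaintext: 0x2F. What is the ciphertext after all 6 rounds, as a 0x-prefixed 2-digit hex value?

s_0 = plaintext = 0x2F
s_1 = Round(s_0, k_0) = 0xF1
s_2 = Round(s_1, k_1) = 0x11
s_3 = Round(s_2, k_2) = 0x1B
s_4 = Round(s_3, k_3) = 0xB2
s_5 = Round(s_4, k_4) = 0x27
s_6 = Round(s_5, k_5) = 0x70

0x70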